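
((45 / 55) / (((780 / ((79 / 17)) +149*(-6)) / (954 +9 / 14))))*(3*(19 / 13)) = -5471145 / 1160068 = -4.72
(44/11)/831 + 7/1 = 5821/831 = 7.00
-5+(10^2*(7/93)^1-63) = -5624/93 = -60.47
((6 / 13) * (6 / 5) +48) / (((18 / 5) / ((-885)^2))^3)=13000172282323828125 / 26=500006626243224158.65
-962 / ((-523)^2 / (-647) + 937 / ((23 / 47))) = -7157761 / 11101033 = -0.64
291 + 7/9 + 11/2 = 5351/18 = 297.28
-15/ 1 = -15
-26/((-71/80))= 29.30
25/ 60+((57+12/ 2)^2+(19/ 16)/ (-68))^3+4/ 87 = 7005570418248354401347/ 112048472064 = 62522676920.10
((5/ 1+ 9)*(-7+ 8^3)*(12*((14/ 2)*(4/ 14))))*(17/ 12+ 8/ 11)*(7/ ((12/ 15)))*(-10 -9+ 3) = -560226800/ 11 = -50929709.09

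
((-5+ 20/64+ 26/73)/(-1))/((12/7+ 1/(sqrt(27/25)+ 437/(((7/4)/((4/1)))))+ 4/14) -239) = -0.02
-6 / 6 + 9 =8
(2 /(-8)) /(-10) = 1 /40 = 0.02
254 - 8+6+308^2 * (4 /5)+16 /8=380726 /5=76145.20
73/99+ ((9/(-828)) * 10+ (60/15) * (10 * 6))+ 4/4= 1100377/4554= 241.63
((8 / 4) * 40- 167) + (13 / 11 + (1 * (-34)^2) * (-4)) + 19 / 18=-932335 / 198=-4708.76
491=491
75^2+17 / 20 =112517 / 20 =5625.85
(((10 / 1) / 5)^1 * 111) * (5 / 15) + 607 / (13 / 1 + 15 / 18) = 9784 / 83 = 117.88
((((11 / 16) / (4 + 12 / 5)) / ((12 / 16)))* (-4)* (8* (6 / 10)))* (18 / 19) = -99 / 38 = -2.61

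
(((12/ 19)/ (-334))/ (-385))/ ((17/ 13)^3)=13182/ 6001745365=0.00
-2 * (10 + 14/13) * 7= -2016/13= -155.08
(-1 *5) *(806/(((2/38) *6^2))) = -38285/18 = -2126.94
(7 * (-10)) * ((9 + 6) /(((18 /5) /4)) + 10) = -5600 /3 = -1866.67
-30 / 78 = -0.38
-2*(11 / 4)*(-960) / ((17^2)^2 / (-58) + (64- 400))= -306240 / 103009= -2.97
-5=-5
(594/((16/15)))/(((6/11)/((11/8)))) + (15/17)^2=51957765/36992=1404.57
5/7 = 0.71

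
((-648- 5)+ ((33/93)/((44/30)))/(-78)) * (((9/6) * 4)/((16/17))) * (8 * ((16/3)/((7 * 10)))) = -35789794/14105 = -2537.38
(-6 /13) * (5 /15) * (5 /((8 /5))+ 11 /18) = -269 /468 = -0.57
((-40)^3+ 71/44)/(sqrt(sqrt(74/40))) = -54875.20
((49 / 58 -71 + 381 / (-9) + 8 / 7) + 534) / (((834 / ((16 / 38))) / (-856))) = -881325616 / 4825107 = -182.65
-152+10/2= -147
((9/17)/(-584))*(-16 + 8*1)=9/1241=0.01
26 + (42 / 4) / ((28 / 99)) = 505 / 8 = 63.12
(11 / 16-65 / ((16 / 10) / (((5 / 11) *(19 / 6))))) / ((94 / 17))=-32419 / 3102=-10.45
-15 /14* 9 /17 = -135 /238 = -0.57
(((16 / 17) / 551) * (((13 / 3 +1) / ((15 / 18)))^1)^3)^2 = 274877906944 / 1370948265625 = 0.20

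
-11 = -11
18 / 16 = 9 / 8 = 1.12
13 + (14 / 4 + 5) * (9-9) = 13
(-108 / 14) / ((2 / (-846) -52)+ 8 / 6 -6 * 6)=22842 / 256627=0.09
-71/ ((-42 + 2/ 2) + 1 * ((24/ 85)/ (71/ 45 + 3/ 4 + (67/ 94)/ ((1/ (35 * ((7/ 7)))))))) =1.73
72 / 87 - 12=-324 / 29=-11.17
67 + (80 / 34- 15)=924 / 17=54.35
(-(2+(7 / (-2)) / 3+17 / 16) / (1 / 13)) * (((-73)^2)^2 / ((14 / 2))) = -4799302729 / 48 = -99985473.52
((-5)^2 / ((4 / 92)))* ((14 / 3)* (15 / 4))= 20125 / 2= 10062.50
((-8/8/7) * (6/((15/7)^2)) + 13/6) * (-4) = -7.92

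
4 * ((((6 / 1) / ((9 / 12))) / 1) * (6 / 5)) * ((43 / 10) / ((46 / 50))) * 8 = 33024 / 23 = 1435.83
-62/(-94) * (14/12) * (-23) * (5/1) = -24955/282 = -88.49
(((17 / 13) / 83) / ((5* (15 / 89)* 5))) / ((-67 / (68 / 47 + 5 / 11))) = -1487279 / 14015805375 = -0.00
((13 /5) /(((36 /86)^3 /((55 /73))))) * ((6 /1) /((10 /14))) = 224.33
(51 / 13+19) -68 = -586 / 13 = -45.08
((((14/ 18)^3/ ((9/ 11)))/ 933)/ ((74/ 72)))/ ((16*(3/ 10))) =18865/ 150994854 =0.00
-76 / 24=-19 / 6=-3.17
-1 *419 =-419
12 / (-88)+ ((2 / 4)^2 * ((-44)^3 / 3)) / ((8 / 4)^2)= -1774.80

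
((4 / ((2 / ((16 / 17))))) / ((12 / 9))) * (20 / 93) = 160 / 527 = 0.30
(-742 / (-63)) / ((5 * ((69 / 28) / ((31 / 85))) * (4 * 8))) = 11501 / 1055700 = 0.01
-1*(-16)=16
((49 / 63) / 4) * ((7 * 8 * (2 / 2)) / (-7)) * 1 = -1.56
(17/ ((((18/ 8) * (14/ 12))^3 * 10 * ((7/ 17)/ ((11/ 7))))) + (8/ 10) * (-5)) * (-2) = 16523912/ 2268945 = 7.28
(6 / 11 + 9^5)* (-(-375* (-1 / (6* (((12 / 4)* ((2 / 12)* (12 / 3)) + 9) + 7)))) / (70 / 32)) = -21651500 / 231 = -93729.44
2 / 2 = 1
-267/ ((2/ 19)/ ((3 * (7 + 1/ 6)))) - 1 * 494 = -220115/ 4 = -55028.75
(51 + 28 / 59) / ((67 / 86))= 261182 / 3953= 66.07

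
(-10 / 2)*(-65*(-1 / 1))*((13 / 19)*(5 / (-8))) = 21125 / 152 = 138.98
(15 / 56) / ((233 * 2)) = 15 / 26096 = 0.00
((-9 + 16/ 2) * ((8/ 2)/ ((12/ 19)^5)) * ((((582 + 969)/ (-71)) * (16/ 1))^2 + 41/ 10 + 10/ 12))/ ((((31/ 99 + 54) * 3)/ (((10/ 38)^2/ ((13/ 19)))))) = -1742472185156065/ 576849776256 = -3020.67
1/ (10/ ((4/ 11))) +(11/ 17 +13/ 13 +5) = 6249/ 935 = 6.68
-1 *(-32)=32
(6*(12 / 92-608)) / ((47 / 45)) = -3774870 / 1081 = -3492.02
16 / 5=3.20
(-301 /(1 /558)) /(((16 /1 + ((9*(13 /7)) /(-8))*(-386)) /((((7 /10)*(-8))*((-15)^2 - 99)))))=16591563072 /115145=144092.78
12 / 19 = 0.63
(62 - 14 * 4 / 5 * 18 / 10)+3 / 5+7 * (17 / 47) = 52842 / 1175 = 44.97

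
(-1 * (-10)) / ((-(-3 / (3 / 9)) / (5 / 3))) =50 / 27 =1.85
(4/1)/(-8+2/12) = -0.51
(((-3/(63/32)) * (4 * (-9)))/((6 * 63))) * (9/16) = 4/49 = 0.08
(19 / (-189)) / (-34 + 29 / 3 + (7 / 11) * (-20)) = 0.00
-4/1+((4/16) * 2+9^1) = 11/2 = 5.50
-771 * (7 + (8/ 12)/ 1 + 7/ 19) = -117706/ 19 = -6195.05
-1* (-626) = 626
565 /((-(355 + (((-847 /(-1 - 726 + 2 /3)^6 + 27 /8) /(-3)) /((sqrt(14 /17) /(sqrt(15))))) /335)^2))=-3780366616374766979267150288734552162420004469724258302592689965530124585227204762832536065516131420800 /843222478759331941106375827769495501198713843907756908582172867053324586485368290709209051997025444895881 - 5108756943439292988403593233290798165540126846114517151793364077401300379940716947163486894848000 * sqrt(3570) /843222478759331941106375827769495501198713843907756908582172867053324586485368290709209051997025444895881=-0.00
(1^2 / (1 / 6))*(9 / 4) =27 / 2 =13.50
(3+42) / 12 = 15 / 4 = 3.75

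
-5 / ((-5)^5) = 1 / 625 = 0.00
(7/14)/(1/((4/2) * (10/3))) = 10/3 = 3.33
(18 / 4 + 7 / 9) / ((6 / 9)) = 7.92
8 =8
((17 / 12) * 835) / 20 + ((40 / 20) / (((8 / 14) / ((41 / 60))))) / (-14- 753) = 3628997 / 61360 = 59.14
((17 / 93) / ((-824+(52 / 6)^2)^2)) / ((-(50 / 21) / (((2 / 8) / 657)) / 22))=-11781 / 10280265880000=-0.00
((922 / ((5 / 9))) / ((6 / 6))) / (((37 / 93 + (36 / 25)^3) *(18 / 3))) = 401934375 / 4917133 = 81.74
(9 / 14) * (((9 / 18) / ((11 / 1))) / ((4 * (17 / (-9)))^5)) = -531441 / 447811538944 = -0.00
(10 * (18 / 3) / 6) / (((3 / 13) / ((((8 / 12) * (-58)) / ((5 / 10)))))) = -30160 / 9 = -3351.11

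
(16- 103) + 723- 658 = -22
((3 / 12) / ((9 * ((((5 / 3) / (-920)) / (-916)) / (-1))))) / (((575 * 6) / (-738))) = 75112 / 25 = 3004.48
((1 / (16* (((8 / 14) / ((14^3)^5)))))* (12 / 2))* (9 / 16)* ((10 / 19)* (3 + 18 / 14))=2461135886754451200 / 19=129533467723918484.21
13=13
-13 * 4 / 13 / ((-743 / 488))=1952 / 743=2.63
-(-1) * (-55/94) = -55/94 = -0.59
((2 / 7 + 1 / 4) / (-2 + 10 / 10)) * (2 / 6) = -5 / 28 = -0.18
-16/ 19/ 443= -16/ 8417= -0.00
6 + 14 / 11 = 80 / 11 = 7.27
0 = 0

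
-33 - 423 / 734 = -24645 / 734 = -33.58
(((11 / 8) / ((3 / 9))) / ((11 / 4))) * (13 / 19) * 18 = 351 / 19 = 18.47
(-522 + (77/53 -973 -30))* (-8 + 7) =80748/53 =1523.55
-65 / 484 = -0.13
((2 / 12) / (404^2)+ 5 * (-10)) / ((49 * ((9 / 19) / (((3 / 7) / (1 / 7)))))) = -930331181 / 143956512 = -6.46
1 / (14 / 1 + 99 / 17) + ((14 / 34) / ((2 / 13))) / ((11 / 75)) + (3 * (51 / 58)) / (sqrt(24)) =51 * sqrt(6) / 232 + 2306383 / 126038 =18.84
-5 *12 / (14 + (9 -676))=0.09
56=56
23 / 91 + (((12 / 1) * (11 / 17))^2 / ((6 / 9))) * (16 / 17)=38167015 / 447083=85.37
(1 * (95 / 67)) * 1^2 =95 / 67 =1.42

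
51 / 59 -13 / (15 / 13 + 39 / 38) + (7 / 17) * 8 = -1949099 / 1080231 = -1.80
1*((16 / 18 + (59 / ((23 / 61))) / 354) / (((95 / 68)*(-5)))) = -0.19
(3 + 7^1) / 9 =10 / 9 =1.11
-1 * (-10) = 10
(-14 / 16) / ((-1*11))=7 / 88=0.08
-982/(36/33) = -5401/6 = -900.17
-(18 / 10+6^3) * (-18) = 19602 / 5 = 3920.40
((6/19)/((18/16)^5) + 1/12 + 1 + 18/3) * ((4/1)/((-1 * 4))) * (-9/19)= 10858159/3158028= 3.44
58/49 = 1.18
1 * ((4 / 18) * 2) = 4 / 9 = 0.44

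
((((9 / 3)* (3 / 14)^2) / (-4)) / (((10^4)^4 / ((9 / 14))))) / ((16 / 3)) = -0.00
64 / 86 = 32 / 43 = 0.74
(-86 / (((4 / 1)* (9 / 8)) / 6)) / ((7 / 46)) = -15824 / 21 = -753.52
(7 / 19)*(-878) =-6146 / 19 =-323.47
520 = 520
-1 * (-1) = 1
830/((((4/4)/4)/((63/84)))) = 2490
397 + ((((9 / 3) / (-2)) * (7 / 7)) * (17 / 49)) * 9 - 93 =29333 / 98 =299.32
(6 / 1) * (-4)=-24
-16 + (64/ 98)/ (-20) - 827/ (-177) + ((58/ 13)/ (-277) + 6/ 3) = -1464200681/ 156157365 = -9.38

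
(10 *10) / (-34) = -50 / 17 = -2.94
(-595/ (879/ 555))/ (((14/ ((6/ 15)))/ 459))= -1443555/ 293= -4926.81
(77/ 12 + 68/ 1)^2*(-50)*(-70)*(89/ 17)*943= 58561564445125/ 612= 95688830792.69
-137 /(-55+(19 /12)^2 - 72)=19728 /17927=1.10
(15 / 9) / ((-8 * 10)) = -1 / 48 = -0.02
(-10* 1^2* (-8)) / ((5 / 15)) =240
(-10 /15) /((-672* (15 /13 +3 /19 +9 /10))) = 0.00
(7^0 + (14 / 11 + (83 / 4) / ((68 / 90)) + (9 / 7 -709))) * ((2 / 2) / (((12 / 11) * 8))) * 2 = -7099789 / 45696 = -155.37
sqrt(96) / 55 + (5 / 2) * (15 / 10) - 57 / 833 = 4 * sqrt(6) / 55 + 12267 / 3332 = 3.86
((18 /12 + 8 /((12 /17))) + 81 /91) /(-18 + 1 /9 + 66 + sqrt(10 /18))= 9733407 /34114808 -67437*sqrt(5) /34114808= 0.28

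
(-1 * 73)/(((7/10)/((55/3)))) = -40150/21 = -1911.90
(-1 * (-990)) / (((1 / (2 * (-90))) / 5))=-891000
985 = 985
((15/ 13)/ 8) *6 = 45/ 52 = 0.87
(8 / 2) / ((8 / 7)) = 7 / 2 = 3.50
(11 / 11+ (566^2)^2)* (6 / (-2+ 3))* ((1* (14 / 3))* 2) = 5747166137272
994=994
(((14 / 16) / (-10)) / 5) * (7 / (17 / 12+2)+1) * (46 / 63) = -115 / 2952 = -0.04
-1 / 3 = -0.33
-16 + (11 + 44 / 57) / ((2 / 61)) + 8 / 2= 347.04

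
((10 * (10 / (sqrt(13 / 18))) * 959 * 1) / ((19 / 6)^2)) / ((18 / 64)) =40011.60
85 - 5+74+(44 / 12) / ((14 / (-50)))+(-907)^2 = 17278588 / 21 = 822789.90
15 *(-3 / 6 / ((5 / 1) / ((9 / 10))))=-27 / 20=-1.35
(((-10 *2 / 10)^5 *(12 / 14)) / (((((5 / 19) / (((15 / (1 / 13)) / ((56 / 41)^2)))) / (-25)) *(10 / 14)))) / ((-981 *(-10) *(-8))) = -415207 / 85456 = -4.86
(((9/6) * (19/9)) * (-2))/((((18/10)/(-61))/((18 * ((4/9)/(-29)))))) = -46360/783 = -59.21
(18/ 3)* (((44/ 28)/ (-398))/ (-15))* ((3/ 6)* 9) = 99/ 13930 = 0.01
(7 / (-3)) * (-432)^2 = -435456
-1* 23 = -23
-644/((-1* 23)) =28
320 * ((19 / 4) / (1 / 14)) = 21280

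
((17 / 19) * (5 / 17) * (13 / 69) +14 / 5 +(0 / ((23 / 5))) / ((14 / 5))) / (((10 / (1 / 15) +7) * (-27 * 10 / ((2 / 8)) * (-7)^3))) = 18679 / 381232769400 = 0.00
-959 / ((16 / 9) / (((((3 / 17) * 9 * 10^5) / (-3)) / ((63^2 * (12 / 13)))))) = 5565625 / 714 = 7794.99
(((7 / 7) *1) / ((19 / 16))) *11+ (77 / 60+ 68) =89543 / 1140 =78.55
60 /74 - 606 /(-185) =756 /185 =4.09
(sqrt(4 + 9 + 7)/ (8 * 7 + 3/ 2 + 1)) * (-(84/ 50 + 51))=-4.03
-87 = -87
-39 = -39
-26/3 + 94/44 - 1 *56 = -62.53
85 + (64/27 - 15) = 72.37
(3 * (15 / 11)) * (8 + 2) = 450 / 11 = 40.91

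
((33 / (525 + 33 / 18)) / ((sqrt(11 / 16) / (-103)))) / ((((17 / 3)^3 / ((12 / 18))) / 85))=-667440 * sqrt(11) / 913529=-2.42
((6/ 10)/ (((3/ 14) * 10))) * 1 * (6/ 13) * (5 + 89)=3948/ 325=12.15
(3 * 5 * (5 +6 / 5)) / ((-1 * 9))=-31 / 3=-10.33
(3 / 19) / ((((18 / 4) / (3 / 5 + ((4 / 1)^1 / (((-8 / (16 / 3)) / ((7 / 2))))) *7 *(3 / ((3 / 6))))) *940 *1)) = -103 / 7050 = -0.01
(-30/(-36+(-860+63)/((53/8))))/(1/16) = 6360/2071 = 3.07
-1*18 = -18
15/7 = 2.14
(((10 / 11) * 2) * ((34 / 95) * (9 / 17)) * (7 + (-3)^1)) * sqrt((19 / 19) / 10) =144 * sqrt(10) / 1045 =0.44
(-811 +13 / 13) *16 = -12960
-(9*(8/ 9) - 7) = -1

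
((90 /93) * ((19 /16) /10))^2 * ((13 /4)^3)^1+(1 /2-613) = -9636689147 /15745024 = -612.05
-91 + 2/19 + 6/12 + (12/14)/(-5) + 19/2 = -53909/665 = -81.07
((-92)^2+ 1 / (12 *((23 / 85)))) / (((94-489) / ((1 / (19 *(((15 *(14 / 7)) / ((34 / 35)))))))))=-39714533 / 1087474500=-0.04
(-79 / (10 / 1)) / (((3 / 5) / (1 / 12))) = -1.10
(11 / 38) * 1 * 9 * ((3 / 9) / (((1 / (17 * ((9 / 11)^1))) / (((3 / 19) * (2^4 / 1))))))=11016 / 361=30.52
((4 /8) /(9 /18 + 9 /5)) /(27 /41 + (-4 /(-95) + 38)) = 19475 /3466997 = 0.01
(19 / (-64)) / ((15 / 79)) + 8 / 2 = 2339 / 960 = 2.44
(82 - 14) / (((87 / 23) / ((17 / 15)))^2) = 10395908 / 1703025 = 6.10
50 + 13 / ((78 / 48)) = 58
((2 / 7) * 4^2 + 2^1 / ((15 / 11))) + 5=1159 / 105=11.04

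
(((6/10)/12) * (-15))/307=-3/1228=-0.00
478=478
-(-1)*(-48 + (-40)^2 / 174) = -3376 / 87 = -38.80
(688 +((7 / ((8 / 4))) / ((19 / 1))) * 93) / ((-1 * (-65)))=5359 / 494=10.85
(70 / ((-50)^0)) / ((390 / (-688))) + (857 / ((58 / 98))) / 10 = 241087 / 11310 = 21.32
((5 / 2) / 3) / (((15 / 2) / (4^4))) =28.44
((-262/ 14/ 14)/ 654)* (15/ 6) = -655/ 128184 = -0.01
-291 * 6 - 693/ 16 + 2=-1787.31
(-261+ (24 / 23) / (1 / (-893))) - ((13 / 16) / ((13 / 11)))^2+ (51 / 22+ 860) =-21436949 / 64768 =-330.98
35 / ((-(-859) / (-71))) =-2485 / 859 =-2.89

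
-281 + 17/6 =-1669/6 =-278.17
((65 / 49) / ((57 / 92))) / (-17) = -5980 / 47481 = -0.13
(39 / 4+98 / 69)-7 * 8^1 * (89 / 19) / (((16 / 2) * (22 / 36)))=-2450717 / 57684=-42.49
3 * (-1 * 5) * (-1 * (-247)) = -3705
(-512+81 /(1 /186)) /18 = 7277 /9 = 808.56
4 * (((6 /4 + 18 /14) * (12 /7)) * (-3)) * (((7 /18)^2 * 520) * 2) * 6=-54080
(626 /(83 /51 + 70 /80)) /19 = 255408 /19399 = 13.17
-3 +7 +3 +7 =14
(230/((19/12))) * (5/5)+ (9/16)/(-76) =176631/1216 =145.26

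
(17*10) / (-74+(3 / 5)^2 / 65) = -16250 / 7073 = -2.30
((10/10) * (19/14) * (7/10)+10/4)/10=69/200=0.34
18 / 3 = 6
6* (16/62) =48/31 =1.55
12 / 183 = 4 / 61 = 0.07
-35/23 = -1.52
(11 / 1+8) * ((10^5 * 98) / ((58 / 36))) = 3351600000 / 29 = 115572413.79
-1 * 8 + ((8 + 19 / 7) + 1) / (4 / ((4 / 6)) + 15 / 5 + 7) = -407 / 56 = -7.27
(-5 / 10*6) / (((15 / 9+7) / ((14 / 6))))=-21 / 26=-0.81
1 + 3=4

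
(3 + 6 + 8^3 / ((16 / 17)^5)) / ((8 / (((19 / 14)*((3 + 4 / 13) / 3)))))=1175082113 / 8945664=131.36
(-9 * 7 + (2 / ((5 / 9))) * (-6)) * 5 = -423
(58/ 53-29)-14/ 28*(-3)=-2799/ 106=-26.41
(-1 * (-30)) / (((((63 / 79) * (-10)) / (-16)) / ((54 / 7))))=22752 / 49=464.33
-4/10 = -2/5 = -0.40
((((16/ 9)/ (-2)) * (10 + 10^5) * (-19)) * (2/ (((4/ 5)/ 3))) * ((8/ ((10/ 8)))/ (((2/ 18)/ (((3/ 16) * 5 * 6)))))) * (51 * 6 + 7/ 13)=16356075444000/ 13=1258159649538.46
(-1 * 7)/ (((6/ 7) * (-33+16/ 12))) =49/ 190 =0.26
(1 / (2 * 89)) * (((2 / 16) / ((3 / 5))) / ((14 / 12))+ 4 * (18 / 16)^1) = 131 / 4984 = 0.03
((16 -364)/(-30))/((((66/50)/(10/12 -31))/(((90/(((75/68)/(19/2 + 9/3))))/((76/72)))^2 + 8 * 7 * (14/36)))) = -79624105959220/321651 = -247548137.45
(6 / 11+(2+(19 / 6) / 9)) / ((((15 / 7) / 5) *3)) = 12047 / 5346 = 2.25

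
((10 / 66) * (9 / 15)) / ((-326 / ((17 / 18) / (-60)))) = 17 / 3872880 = 0.00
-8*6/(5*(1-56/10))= 48/23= 2.09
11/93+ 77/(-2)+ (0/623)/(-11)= -7139/186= -38.38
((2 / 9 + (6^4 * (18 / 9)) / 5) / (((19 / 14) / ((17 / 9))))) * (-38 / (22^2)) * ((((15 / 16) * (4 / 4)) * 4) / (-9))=1388611 / 58806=23.61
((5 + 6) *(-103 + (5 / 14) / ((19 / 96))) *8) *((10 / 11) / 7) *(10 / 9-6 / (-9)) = -17227520 / 8379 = -2056.04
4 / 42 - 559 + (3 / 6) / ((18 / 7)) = -140795 / 252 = -558.71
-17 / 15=-1.13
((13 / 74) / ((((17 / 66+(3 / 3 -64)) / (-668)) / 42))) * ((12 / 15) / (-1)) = -48144096 / 766085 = -62.84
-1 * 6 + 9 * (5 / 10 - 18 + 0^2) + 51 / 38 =-3081 / 19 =-162.16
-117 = -117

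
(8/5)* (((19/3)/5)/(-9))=-152/675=-0.23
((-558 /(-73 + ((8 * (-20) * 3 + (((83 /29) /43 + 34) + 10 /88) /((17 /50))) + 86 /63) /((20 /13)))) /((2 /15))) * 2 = 4918515663600 /187319762671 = 26.26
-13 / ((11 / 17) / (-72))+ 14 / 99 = 143222 / 99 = 1446.69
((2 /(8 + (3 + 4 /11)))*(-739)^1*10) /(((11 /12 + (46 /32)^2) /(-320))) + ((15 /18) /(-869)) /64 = 85454537317 /612480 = 139522.17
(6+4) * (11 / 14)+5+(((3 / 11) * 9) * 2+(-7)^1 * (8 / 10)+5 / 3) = 15977 / 1155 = 13.83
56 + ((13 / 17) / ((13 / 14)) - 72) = -258 / 17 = -15.18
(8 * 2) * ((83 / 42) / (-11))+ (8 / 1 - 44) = -8980 / 231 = -38.87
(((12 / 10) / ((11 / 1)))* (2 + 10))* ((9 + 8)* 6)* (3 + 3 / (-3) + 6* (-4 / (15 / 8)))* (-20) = 1586304 / 55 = 28841.89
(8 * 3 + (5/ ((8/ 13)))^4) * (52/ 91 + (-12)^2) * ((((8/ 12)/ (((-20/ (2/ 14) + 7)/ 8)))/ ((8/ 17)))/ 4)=-77198343629/ 5720064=-13496.06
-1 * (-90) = 90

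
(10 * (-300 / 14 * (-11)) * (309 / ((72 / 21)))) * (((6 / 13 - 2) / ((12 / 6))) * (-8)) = 16995000 / 13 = 1307307.69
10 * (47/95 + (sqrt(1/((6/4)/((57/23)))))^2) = 9382/437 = 21.47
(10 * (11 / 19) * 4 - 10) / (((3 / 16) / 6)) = 8000 / 19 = 421.05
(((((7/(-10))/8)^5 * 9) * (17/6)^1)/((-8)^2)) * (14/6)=-2000033/419430400000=-0.00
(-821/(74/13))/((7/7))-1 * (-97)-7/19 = -47.60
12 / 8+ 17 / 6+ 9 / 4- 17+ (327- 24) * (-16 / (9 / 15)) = -97085 / 12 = -8090.42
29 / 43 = 0.67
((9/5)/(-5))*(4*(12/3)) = -144/25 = -5.76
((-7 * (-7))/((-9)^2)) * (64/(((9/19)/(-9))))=-59584/81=-735.60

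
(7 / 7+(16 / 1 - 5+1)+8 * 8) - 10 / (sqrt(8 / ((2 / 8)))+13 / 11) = 286561 / 3703 - 4840 * sqrt(2) / 3703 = 75.54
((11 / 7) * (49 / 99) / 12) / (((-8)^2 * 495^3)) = 7 / 838338336000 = 0.00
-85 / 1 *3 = -255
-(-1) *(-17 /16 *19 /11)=-323 /176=-1.84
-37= -37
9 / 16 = 0.56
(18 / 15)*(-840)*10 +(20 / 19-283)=-196877 / 19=-10361.95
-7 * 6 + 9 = -33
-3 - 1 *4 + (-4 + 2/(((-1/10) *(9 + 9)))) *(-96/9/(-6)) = -1303/81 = -16.09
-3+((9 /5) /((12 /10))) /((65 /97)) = -99 /130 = -0.76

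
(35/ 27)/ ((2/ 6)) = 35/ 9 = 3.89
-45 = -45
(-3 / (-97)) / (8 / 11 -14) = -33 / 14162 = -0.00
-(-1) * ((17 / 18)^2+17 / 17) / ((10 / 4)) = 613 / 810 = 0.76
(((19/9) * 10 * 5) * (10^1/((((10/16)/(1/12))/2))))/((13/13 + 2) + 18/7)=53200/1053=50.52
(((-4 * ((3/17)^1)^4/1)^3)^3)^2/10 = 774069914213880291264747762415619172244389888/195565545434547148388610101509566182367402774593111595478291316522107183961779907198812805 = 0.00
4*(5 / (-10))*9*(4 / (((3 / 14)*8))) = -42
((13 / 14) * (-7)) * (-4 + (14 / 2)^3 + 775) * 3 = -21723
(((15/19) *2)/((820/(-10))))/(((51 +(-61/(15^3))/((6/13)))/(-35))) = 10631250/803894503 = 0.01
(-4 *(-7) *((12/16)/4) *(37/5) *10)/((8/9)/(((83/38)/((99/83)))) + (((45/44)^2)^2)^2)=37598335577272909824/162816658618737929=230.92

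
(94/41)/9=94/369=0.25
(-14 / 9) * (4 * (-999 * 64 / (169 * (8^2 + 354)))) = 198912 / 35321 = 5.63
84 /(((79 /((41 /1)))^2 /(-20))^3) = -3192070049952000 /243087455521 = -13131.36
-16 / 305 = -0.05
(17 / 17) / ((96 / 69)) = 23 / 32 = 0.72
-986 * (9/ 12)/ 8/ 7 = -1479/ 112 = -13.21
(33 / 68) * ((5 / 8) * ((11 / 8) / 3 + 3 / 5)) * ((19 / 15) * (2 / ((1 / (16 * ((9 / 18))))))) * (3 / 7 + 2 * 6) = 769747 / 9520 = 80.86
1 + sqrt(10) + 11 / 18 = 29 / 18 + sqrt(10) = 4.77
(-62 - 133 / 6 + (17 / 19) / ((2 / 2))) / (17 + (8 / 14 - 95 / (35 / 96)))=9493 / 27702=0.34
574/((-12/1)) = -287/6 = -47.83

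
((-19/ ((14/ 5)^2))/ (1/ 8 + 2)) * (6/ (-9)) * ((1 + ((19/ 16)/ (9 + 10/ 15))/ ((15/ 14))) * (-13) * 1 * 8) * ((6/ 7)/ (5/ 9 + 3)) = -14371695/ 676396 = -21.25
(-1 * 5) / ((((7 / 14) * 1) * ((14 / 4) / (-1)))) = 20 / 7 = 2.86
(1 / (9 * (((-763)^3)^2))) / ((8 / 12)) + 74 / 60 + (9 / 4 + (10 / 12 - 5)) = -8089675188553645159 / 11838549056419968540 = -0.68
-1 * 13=-13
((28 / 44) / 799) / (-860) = -7 / 7558540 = -0.00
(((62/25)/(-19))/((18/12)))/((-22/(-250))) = -620/627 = -0.99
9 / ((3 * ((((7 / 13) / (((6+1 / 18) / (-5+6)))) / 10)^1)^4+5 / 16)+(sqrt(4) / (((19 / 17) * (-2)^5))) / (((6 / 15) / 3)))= -84.18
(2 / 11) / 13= 2 / 143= 0.01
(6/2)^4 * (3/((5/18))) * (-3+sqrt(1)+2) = 0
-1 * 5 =-5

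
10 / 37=0.27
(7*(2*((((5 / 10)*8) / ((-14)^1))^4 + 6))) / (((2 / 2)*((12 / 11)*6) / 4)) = 158642 / 3087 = 51.39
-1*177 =-177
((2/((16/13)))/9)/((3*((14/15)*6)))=65/6048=0.01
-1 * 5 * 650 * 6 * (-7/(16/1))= 34125/4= 8531.25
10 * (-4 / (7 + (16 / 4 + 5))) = -5 / 2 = -2.50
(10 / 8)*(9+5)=17.50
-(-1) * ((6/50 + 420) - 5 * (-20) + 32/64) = 26031/50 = 520.62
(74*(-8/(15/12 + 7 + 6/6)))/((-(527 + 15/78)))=1664/13707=0.12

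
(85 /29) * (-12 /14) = -510 /203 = -2.51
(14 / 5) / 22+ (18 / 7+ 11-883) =-334681 / 385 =-869.30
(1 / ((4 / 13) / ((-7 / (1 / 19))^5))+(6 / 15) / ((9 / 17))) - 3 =-24345240597809 / 180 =-135251336654.49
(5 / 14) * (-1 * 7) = -5 / 2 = -2.50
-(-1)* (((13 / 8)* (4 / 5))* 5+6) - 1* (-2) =29 / 2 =14.50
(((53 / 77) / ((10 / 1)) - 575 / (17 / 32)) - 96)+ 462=-9376159 / 13090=-716.28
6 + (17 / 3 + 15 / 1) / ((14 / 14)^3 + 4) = 152 / 15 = 10.13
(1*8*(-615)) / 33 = -1640 / 11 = -149.09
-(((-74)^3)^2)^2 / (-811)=26963771415920784510976 / 811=33247560315562003096.15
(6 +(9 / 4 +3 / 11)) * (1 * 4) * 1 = 375 / 11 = 34.09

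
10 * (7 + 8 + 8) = 230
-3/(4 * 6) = -1/8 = -0.12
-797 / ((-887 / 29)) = 23113 / 887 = 26.06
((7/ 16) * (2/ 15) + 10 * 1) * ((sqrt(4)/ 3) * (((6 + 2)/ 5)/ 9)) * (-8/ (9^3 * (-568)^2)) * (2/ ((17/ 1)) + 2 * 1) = -1/ 11645775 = -0.00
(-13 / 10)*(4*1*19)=-494 / 5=-98.80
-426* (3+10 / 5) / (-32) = 1065 / 16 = 66.56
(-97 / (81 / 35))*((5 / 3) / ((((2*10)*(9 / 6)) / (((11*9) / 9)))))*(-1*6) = 37345 / 243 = 153.68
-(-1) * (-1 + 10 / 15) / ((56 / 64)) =-8 / 21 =-0.38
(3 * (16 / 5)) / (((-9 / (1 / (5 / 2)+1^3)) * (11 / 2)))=-224 / 825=-0.27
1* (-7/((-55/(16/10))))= 56/275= 0.20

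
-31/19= -1.63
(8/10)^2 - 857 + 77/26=-554709/650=-853.40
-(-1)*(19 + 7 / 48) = 19.15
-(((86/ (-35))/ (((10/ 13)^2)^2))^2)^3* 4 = -3431240732813279656069545491805215689/ 7180725097656250000000000000000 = -477840.43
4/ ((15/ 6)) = 8/ 5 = 1.60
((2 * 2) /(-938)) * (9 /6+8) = -19 /469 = -0.04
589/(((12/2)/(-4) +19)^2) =2356/1225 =1.92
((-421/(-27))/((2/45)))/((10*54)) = 0.65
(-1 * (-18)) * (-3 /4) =-27 /2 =-13.50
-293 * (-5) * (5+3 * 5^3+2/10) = 556993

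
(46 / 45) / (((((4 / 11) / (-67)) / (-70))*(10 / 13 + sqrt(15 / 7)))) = -21595574 / 3303 + 20053033*sqrt(105) / 16515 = 5904.00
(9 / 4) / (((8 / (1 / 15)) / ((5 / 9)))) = 1 / 96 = 0.01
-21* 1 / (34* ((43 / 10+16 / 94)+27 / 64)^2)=-339302400 / 13147253399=-0.03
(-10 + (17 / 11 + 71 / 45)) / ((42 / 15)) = -1702 / 693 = -2.46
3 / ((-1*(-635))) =3 / 635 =0.00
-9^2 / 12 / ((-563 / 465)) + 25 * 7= 406655 / 2252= 180.58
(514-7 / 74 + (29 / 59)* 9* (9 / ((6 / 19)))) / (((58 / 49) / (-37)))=-34228460 / 1711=-20004.94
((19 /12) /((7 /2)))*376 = 3572 /21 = 170.10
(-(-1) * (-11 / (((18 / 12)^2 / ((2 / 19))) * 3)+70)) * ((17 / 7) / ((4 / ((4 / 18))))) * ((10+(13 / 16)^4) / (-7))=-29749293361 / 2118057984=-14.05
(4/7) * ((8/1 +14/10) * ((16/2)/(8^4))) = 47/4480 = 0.01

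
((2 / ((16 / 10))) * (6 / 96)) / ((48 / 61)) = 305 / 3072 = 0.10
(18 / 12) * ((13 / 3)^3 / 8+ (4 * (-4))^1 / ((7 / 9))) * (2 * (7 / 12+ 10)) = -1997075 / 6048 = -330.20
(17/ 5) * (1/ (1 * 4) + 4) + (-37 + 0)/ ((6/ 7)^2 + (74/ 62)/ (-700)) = -80228451/ 2226820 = -36.03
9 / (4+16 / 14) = 7 / 4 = 1.75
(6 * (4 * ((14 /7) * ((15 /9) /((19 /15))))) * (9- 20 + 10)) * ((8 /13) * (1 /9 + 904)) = -26038400 /741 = -35139.54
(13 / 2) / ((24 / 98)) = 637 / 24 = 26.54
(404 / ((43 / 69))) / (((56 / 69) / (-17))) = -8174637 / 602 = -13579.13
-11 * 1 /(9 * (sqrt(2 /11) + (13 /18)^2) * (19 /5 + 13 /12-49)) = 0.03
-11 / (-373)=11 / 373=0.03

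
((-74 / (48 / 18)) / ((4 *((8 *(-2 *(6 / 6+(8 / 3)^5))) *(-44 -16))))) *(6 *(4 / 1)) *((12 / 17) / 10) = -80919 / 897899200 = -0.00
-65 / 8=-8.12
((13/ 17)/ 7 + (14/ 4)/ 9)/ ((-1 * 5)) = -1067/ 10710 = -0.10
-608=-608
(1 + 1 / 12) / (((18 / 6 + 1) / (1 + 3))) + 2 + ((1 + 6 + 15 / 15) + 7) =217 / 12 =18.08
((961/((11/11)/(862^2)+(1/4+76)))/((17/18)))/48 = 178516321/642113868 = 0.28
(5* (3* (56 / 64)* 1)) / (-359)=-105 / 2872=-0.04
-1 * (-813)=813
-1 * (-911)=911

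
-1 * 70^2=-4900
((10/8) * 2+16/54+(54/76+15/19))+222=6110/27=226.30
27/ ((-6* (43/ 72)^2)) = -23328/ 1849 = -12.62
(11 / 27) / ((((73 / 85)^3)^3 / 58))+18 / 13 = 1949642543613104924468 / 20663926934602037463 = 94.35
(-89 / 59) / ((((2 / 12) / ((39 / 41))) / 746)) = -15536196 / 2419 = -6422.57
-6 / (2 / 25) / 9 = -25 / 3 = -8.33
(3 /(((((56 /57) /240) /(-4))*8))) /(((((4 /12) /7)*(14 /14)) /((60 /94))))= -230850 /47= -4911.70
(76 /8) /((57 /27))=9 /2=4.50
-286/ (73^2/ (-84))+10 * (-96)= -5091816/ 5329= -955.49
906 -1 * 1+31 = 936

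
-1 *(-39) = 39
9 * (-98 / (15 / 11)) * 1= -3234 / 5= -646.80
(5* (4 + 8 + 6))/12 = 15/2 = 7.50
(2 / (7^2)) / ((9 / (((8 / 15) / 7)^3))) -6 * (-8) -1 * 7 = 20931018649 / 510512625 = 41.00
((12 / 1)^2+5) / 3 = 149 / 3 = 49.67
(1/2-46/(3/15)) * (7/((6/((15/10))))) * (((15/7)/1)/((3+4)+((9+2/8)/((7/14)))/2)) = -1377/26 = -52.96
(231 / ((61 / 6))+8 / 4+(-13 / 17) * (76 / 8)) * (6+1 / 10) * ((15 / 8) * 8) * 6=325845 / 34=9583.68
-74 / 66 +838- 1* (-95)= 30752 / 33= 931.88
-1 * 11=-11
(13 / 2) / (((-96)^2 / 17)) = 0.01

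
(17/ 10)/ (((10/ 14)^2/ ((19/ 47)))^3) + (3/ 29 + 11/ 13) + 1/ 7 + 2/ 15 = 266038555145449/ 128432295468750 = 2.07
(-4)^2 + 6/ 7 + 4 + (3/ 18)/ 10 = 8767/ 420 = 20.87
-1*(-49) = 49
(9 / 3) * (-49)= -147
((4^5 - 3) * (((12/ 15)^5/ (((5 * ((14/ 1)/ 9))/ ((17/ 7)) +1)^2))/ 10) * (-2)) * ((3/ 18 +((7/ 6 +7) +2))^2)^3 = -268159819416564736/ 58141265625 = -4612211.59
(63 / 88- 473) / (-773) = 41561 / 68024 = 0.61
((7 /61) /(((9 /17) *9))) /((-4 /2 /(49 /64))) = -5831 /632448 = -0.01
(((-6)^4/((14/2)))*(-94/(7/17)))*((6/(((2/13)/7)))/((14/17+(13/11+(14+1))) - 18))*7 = 2517310224/31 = 81203555.61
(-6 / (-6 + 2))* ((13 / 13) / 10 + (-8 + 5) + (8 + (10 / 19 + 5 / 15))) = 3397 / 380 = 8.94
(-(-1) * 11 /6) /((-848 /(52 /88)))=-13 /10176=-0.00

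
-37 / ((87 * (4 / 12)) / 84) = -3108 / 29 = -107.17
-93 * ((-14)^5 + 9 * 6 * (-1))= 50022654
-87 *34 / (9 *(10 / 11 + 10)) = -5423 / 180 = -30.13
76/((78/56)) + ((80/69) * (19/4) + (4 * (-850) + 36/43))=-128792096/38571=-3339.09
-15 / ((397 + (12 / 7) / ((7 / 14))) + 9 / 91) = -1365 / 36448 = -0.04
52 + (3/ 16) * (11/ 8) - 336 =-36319/ 128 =-283.74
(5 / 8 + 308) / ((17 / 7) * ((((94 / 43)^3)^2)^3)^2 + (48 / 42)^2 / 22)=28304337966269577540575074425391784765657788782508213002313735997 / 376279976658126014051657746780763526852220793967575550337774081102665136896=0.00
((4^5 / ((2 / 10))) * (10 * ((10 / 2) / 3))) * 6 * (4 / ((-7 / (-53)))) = 108544000 / 7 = 15506285.71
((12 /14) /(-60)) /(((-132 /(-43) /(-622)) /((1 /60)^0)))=13373 /4620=2.89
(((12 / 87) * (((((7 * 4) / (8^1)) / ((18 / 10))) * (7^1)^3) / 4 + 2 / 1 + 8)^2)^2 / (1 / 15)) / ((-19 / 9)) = -131099540158203125 / 994021632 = -131888015.25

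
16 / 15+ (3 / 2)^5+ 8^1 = 7997 / 480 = 16.66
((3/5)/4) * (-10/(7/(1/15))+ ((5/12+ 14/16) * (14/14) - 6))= -807/1120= -0.72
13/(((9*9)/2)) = 26/81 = 0.32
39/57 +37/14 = 885/266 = 3.33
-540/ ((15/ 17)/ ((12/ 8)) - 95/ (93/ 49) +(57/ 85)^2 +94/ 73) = 13243641750/ 1170545857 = 11.31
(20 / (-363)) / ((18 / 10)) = -100 / 3267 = -0.03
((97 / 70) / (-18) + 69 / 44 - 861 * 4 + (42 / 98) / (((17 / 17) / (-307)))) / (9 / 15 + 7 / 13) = -80497222 / 25641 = -3139.39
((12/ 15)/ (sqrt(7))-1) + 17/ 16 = 1/ 16 + 4 * sqrt(7)/ 35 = 0.36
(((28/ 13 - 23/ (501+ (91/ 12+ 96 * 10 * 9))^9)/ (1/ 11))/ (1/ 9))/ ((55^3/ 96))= 5094422248575144509803803228670397465103372200064/ 41405868660139210864755820512455230051362319691125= 0.12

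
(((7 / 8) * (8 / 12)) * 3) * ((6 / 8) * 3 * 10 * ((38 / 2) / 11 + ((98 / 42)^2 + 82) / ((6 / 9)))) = 920955 / 176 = 5232.70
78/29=2.69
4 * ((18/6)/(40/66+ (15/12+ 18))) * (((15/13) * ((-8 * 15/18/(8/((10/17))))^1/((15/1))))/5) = -2640/579241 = -0.00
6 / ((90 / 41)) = 2.73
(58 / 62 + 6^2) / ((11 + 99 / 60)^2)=458000 / 1984279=0.23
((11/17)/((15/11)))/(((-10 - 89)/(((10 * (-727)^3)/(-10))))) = -4226646413/2295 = -1841676.00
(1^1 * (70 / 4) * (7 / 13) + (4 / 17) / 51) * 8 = 850076 / 11271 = 75.42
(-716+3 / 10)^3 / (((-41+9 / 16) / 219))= 160571018515134 / 80875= 1985422176.38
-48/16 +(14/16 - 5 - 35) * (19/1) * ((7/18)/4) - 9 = -48541/576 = -84.27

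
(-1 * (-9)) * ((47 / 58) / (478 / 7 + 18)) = 2961 / 35032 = 0.08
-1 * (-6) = 6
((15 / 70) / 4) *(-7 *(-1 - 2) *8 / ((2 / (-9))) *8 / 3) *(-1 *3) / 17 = 19.06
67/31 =2.16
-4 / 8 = -1 / 2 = -0.50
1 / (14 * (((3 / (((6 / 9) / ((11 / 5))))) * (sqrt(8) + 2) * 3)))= -5 / 4158 + 5 * sqrt(2) / 4158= 0.00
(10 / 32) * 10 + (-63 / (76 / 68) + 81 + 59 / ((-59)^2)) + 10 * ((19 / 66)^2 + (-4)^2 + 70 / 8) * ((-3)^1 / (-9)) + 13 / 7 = 23053444045 / 205089192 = 112.41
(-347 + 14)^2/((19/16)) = 1774224/19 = 93380.21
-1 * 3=-3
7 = 7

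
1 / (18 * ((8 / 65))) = 65 / 144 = 0.45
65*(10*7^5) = 10924550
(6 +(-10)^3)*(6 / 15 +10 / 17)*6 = -500976 / 85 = -5893.84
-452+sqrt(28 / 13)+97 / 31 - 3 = -14008 / 31+2*sqrt(91) / 13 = -450.40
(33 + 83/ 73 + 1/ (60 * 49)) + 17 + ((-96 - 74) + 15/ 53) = -1348826971/ 11374860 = -118.58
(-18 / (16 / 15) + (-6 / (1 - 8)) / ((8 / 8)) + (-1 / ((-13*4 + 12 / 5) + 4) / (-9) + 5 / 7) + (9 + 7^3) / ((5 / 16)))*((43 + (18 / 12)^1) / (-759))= -14204181149 / 218045520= -65.14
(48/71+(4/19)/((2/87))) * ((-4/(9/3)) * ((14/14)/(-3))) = 5896/1349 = 4.37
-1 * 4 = -4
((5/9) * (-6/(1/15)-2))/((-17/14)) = 6440/153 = 42.09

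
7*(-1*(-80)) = 560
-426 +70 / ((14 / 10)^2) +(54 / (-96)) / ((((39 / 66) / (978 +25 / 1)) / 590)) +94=-205156153 / 364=-563615.80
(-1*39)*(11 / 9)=-143 / 3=-47.67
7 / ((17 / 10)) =70 / 17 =4.12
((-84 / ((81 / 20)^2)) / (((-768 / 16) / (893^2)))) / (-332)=-139553575 / 544563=-256.27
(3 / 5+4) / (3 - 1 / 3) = 69 / 40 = 1.72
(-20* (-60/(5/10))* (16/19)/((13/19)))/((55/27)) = 207360/143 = 1450.07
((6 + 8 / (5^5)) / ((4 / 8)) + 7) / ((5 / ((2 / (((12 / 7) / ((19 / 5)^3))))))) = 950513361 / 3906250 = 243.33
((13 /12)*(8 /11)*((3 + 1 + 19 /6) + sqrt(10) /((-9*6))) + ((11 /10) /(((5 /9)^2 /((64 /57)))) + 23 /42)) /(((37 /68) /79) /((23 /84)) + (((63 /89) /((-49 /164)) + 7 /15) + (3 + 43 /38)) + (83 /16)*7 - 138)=-738126210585592 /7198507432750425 + 380258416720*sqrt(10) /2591462675790153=-0.10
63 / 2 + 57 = 177 / 2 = 88.50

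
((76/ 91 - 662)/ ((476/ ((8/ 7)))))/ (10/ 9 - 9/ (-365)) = -1.40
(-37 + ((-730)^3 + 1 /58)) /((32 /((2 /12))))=-22562988145 /11136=-2026130.40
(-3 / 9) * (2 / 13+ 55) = -239 / 13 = -18.38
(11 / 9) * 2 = 22 / 9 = 2.44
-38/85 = -0.45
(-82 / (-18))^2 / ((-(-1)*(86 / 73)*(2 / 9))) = 122713 / 1548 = 79.27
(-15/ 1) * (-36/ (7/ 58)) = 31320/ 7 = 4474.29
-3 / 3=-1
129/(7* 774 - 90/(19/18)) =817/33774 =0.02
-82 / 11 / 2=-41 / 11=-3.73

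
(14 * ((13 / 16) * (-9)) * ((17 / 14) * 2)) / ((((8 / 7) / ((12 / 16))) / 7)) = -292383 / 256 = -1142.12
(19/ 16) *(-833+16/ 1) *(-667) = 10353841/ 16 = 647115.06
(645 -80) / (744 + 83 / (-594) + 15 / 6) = 167805 / 221669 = 0.76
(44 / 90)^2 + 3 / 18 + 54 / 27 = 9743 / 4050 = 2.41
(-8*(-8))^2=4096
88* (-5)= -440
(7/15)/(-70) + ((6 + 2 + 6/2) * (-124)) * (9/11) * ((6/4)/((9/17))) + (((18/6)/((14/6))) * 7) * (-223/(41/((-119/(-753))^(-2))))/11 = -3340.19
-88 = -88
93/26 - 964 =-24971/26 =-960.42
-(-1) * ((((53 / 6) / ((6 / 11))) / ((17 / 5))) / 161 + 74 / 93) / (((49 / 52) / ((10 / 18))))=163853365 / 336757743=0.49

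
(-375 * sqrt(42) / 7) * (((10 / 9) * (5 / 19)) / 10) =-625 * sqrt(42) / 399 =-10.15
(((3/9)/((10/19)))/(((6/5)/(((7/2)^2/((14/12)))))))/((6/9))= 133/16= 8.31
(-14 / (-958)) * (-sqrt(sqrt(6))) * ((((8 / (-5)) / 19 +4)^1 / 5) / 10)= -1302 * 6^(1 / 4) / 1137625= -0.00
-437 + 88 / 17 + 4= -7273 / 17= -427.82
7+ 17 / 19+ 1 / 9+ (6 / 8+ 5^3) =91489 / 684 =133.76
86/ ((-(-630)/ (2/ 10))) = 43/ 1575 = 0.03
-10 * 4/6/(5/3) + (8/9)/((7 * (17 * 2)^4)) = -42094583/10523646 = -4.00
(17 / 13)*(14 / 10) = 119 / 65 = 1.83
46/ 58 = 23/ 29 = 0.79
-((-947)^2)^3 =-721273330206403129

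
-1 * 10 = -10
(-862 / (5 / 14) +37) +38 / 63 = -748439 / 315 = -2376.00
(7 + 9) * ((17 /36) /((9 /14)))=952 /81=11.75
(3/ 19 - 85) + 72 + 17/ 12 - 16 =-6253/ 228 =-27.43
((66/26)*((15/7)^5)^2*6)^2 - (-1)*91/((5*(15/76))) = 977725329606839765638901904304/1011366975322232112675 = 966736460.12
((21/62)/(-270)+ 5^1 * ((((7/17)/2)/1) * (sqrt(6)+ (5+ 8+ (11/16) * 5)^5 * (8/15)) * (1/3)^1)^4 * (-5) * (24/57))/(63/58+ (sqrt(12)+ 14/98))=-7688841344677246447397045940668719294280659355618108647399 * sqrt(3)/1029445881365326224440015131253302886400- 197115358054265562504137569304025031216498463 * sqrt(2)/1407535623209042326185459056640+ 484534796399401555121008113707923598901639079 * sqrt(6)/16890427478508507914225508679680+ 18900156802925842252468600612776802600226842455435646379567/4117783525461304897760060525013211545600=-8346777970515690526.41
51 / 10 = 5.10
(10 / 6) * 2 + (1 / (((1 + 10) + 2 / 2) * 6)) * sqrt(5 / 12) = sqrt(15) / 432 + 10 / 3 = 3.34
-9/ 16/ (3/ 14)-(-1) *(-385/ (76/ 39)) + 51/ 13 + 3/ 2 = -384861/ 1976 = -194.77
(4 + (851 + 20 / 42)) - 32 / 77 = 28217 / 33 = 855.06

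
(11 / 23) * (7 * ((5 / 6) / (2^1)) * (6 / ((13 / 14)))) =2695 / 299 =9.01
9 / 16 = 0.56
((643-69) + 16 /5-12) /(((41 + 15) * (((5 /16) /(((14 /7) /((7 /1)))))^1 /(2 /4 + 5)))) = 62172 /1225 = 50.75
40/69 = 0.58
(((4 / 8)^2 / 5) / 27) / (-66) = -1 / 35640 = -0.00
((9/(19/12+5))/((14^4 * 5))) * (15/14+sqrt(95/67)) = 81/10622024+27 * sqrt(6365)/254169860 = 0.00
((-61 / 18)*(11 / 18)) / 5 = -671 / 1620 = -0.41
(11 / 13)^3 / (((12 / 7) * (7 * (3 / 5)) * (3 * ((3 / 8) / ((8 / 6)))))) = 53240 / 533871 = 0.10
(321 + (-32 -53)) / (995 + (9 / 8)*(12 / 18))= 944 / 3983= 0.24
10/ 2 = 5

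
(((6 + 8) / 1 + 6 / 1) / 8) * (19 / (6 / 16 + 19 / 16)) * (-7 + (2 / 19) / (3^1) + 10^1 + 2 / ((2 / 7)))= 4576 / 15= 305.07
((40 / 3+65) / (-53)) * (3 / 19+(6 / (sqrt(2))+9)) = -13630 / 1007 - 235 * sqrt(2) / 53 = -19.81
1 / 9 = 0.11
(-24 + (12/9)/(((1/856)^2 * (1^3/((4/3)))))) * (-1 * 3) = -3907853.33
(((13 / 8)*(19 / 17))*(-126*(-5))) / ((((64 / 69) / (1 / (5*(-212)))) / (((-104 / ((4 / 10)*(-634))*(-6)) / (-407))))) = -209373255 / 29759006464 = -0.01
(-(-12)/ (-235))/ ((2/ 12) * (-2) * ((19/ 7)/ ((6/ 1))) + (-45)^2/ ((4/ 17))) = -3024/ 509653195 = -0.00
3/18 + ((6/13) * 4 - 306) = -23711/78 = -303.99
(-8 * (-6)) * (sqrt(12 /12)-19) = -864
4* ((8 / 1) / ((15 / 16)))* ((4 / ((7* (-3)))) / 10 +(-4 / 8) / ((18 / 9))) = -14464 / 1575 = -9.18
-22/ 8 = -11/ 4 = -2.75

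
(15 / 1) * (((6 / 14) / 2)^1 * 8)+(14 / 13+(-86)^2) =675474 / 91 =7422.79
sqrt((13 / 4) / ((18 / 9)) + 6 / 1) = sqrt(122) / 4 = 2.76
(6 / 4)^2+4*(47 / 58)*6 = 2517 / 116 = 21.70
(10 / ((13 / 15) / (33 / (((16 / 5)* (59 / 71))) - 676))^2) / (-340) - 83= -88717989508073 / 5120467456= -17326.15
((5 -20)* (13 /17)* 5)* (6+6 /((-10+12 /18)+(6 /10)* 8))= -155025 /578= -268.21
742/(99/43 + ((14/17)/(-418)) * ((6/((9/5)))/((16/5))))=2720688432/8434403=322.57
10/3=3.33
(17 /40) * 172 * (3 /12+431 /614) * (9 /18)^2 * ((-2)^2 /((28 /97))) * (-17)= -201304973 /49120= -4098.23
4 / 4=1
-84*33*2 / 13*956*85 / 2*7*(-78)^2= -737927910720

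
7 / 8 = 0.88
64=64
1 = 1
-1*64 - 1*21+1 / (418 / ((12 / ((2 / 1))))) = -17762 / 209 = -84.99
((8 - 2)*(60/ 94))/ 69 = 60/ 1081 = 0.06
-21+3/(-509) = -10692/509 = -21.01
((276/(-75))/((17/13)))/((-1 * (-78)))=-46/1275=-0.04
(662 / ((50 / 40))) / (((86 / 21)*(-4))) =-6951 / 215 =-32.33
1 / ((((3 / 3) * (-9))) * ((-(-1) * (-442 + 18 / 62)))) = 31 / 123237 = 0.00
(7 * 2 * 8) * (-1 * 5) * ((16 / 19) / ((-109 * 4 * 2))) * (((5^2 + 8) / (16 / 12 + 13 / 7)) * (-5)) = -3880800 / 138757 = -27.97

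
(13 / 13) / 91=1 / 91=0.01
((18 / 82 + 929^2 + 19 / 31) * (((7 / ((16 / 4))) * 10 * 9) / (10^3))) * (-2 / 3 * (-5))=23035449549 / 50840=453096.96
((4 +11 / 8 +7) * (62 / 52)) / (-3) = -1023 / 208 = -4.92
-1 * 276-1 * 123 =-399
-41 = -41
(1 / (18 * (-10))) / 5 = -1 / 900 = -0.00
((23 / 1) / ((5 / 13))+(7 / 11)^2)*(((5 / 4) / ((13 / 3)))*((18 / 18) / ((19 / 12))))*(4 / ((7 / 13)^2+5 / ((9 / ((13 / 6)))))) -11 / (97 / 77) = 62746205173 / 3039753893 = 20.64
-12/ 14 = -6/ 7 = -0.86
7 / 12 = 0.58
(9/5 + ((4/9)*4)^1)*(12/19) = 644/285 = 2.26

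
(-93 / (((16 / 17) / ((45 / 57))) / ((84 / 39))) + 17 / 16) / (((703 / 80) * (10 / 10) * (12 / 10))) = -15.83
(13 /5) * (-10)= -26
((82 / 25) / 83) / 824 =41 / 854900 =0.00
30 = 30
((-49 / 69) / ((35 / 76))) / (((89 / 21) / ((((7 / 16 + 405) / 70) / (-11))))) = 862771 / 4503400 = 0.19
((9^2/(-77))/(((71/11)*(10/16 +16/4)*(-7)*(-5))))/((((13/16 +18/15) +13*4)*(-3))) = 0.00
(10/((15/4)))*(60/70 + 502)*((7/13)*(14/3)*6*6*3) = 4730880/13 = 363913.85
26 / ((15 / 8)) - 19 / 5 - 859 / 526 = 66541 / 7890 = 8.43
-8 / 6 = -4 / 3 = -1.33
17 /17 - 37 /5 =-32 /5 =-6.40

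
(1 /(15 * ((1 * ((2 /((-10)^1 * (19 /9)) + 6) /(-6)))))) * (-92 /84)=874 /11781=0.07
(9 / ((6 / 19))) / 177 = 19 / 118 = 0.16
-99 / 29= -3.41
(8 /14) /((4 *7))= 1 /49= 0.02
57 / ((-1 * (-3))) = 19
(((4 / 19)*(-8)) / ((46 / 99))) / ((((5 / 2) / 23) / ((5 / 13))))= -3168 / 247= -12.83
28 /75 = 0.37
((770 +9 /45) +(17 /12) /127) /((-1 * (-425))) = 5869009 /3238500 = 1.81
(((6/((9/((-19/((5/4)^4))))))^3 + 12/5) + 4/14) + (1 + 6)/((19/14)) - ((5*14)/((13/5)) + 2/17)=-158.86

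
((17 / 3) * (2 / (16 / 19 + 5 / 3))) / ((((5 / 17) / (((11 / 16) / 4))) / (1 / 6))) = 5491 / 12480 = 0.44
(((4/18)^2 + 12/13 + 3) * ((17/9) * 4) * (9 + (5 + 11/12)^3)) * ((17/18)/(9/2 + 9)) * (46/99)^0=451474565681/994857552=453.81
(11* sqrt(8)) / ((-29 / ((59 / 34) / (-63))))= 649* sqrt(2) / 31059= 0.03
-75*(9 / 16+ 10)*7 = -88725 / 16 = -5545.31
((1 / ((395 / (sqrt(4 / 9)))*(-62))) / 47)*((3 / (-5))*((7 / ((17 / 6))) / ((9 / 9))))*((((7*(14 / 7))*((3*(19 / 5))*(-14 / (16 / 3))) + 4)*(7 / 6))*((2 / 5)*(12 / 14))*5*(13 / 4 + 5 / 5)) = -174279 / 57551500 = -0.00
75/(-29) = -75/29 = -2.59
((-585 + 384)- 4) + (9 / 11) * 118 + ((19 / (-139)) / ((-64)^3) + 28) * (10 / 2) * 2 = 171.55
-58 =-58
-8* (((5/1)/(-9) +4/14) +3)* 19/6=-69.16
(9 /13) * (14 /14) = 0.69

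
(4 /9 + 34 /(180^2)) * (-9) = -7217 /1800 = -4.01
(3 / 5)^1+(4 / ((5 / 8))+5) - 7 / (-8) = 103 / 8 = 12.88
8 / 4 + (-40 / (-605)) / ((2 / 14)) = 298 / 121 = 2.46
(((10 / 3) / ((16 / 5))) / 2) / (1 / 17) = 425 / 48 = 8.85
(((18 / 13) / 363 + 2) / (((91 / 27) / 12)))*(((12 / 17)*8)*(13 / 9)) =10893312 / 187187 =58.19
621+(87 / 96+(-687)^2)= 15122909 / 32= 472590.91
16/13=1.23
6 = 6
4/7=0.57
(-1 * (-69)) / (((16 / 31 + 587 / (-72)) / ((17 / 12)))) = -218178 / 17045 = -12.80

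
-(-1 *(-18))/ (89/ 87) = -1566/ 89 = -17.60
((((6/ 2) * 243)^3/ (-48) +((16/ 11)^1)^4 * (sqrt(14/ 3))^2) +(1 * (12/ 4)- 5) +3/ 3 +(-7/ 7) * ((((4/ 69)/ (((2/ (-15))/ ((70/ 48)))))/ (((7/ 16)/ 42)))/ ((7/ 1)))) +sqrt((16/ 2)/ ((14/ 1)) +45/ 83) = -130460675695919/ 16163664 +sqrt(375907)/ 581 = -8071230.55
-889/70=-12.70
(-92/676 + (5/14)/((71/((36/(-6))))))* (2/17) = -27932/1427881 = -0.02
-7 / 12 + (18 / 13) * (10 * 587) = 1267829 / 156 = 8127.11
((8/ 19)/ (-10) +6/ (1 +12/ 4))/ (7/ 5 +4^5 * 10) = 277/ 1945866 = 0.00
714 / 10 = 71.40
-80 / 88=-10 / 11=-0.91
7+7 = 14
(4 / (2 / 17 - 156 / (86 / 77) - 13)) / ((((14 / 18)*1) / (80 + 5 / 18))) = -2112590 / 780633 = -2.71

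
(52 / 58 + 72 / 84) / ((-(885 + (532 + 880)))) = -356 / 466291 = -0.00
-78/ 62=-39/ 31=-1.26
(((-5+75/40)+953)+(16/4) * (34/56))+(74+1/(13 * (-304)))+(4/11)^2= 3435832879/3347344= 1026.44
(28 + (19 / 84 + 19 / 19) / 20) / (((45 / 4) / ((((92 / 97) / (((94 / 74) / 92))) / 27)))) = 3690919756 / 581614425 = 6.35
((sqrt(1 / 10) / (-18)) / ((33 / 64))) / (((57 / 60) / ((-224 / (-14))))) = -0.57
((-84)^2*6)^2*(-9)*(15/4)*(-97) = 5867662913280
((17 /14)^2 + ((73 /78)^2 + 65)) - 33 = 5120201 /149058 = 34.35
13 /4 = 3.25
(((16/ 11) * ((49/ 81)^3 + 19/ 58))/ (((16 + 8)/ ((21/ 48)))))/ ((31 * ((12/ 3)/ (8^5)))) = 60644939264/ 15766260147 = 3.85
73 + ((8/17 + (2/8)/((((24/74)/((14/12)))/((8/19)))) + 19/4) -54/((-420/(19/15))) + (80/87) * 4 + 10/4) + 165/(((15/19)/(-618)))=-1904277089252/14753025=-129077.06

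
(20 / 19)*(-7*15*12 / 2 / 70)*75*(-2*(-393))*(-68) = 721548000 / 19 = 37976210.53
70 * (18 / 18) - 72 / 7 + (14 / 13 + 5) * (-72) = -34382 / 91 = -377.82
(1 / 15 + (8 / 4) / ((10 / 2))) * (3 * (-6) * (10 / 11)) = -84 / 11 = -7.64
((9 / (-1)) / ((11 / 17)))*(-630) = 96390 / 11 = 8762.73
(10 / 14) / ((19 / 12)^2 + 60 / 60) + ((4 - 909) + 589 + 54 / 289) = -315.61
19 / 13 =1.46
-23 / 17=-1.35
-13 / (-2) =13 / 2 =6.50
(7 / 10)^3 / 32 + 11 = 352343 / 32000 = 11.01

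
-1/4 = -0.25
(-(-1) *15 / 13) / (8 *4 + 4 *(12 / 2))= 15 / 728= 0.02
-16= -16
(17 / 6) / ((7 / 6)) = 17 / 7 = 2.43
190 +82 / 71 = 191.15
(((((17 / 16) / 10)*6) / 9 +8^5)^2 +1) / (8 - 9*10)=-61847796507169 / 4723200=-13094469.11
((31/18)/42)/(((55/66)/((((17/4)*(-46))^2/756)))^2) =724550604991/4800902400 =150.92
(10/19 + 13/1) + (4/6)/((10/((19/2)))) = 8071/570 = 14.16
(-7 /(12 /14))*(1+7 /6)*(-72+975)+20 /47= -9011399 /564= -15977.66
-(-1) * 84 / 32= 21 / 8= 2.62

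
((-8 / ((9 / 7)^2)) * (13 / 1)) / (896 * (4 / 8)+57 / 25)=-127400 / 911817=-0.14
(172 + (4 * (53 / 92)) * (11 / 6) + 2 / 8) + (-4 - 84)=24419 / 276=88.47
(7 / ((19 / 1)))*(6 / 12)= 7 / 38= 0.18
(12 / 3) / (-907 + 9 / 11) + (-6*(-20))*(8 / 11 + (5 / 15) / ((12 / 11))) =123.93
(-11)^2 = 121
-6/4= -3/2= -1.50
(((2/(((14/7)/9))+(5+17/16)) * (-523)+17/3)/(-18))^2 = 142775912449/746496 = 191261.46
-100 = -100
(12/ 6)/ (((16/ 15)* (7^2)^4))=15/ 46118408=0.00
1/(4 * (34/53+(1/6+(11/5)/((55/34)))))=3975/34474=0.12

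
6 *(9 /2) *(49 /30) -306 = -2619 /10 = -261.90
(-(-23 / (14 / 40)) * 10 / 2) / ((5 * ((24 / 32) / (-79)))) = -145360 / 21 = -6921.90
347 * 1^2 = 347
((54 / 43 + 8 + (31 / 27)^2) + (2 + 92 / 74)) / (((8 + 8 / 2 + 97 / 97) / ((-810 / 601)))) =-1.43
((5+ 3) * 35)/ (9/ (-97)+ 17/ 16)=12416/ 43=288.74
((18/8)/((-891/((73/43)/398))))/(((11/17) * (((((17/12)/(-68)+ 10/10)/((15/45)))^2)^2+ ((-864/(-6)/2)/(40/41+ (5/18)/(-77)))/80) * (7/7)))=-2807670169600/12714303582298182051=-0.00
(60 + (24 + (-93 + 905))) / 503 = 896 / 503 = 1.78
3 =3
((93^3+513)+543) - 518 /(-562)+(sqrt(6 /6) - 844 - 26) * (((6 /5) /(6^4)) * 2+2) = 803674.31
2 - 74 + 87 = 15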